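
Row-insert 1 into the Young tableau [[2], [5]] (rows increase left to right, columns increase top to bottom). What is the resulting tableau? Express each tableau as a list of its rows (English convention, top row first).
[[1], [2], [5]]

In row 1, 1 replaces 2 (the leftmost entry greater than 1); 2 is bumped to row 2. In row 2, 2 replaces 5 (the leftmost entry greater than 2); 5 is bumped to row 3. 5 starts a new row 3. The new tableau is [[1], [2], [5]].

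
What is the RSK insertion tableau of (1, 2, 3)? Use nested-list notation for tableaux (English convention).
P = [[1, 2, 3]]

Insert 1: appended to row 1. P = [[1]].
Insert 2: appended to row 1. P = [[1, 2]].
Insert 3: appended to row 1. P = [[1, 2, 3]].

So P = [[1, 2, 3]].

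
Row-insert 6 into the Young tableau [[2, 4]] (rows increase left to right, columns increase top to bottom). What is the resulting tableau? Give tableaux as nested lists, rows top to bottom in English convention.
6 is larger than every entry of row 1, so it is appended to row 1. The new tableau is [[2, 4, 6]].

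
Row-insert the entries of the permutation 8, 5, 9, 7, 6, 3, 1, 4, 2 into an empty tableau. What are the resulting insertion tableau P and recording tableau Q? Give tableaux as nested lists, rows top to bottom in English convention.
Insert each entry of the permutation into P by Schensted row insertion, recording in Q the position of each new cell.

Insert 8: appended to row 1. P = [[8]], Q = [[1]].
Insert 5: 5 bumps 8 from row 1; 8 starts row 2. P = [[5], [8]], Q = [[1], [2]].
Insert 9: appended to row 1. P = [[5, 9], [8]], Q = [[1, 3], [2]].
Insert 7: 7 bumps 9 from row 1; 9 appends to row 2. P = [[5, 7], [8, 9]], Q = [[1, 3], [2, 4]].
Insert 6: 6 bumps 7 from row 1; 7 bumps 8 from row 2; 8 starts row 3. P = [[5, 6], [7, 9], [8]], Q = [[1, 3], [2, 4], [5]].
Insert 3: 3 bumps 5 from row 1; 5 bumps 7 from row 2; 7 bumps 8 from row 3; 8 starts row 4. P = [[3, 6], [5, 9], [7], [8]], Q = [[1, 3], [2, 4], [5], [6]].
Insert 1: 1 bumps 3 from row 1; 3 bumps 5 from row 2; 5 bumps 7 from row 3; 7 bumps 8 from row 4; 8 starts row 5. P = [[1, 6], [3, 9], [5], [7], [8]], Q = [[1, 3], [2, 4], [5], [6], [7]].
Insert 4: 4 bumps 6 from row 1; 6 bumps 9 from row 2; 9 appends to row 3. P = [[1, 4], [3, 6], [5, 9], [7], [8]], Q = [[1, 3], [2, 4], [5, 8], [6], [7]].
Insert 2: 2 bumps 4 from row 1; 4 bumps 6 from row 2; 6 bumps 9 from row 3; 9 appends to row 4. P = [[1, 2], [3, 4], [5, 6], [7, 9], [8]], Q = [[1, 3], [2, 4], [5, 8], [6, 9], [7]].

So P = [[1, 2], [3, 4], [5, 6], [7, 9], [8]], Q = [[1, 3], [2, 4], [5, 8], [6, 9], [7]].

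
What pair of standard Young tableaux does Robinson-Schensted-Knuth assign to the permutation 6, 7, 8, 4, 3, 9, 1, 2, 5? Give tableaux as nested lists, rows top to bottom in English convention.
P = [[1, 2, 5, 9], [3, 7, 8], [4], [6]], Q = [[1, 2, 3, 6], [4, 8, 9], [5], [7]]

Insert each entry of the permutation into P by Schensted row insertion, recording in Q the position of each new cell.

Insert 6: appended to row 1. P = [[6]], Q = [[1]].
Insert 7: appended to row 1. P = [[6, 7]], Q = [[1, 2]].
Insert 8: appended to row 1. P = [[6, 7, 8]], Q = [[1, 2, 3]].
Insert 4: 4 bumps 6 from row 1; 6 starts row 2. P = [[4, 7, 8], [6]], Q = [[1, 2, 3], [4]].
Insert 3: 3 bumps 4 from row 1; 4 bumps 6 from row 2; 6 starts row 3. P = [[3, 7, 8], [4], [6]], Q = [[1, 2, 3], [4], [5]].
Insert 9: appended to row 1. P = [[3, 7, 8, 9], [4], [6]], Q = [[1, 2, 3, 6], [4], [5]].
Insert 1: 1 bumps 3 from row 1; 3 bumps 4 from row 2; 4 bumps 6 from row 3; 6 starts row 4. P = [[1, 7, 8, 9], [3], [4], [6]], Q = [[1, 2, 3, 6], [4], [5], [7]].
Insert 2: 2 bumps 7 from row 1; 7 appends to row 2. P = [[1, 2, 8, 9], [3, 7], [4], [6]], Q = [[1, 2, 3, 6], [4, 8], [5], [7]].
Insert 5: 5 bumps 8 from row 1; 8 appends to row 2. P = [[1, 2, 5, 9], [3, 7, 8], [4], [6]], Q = [[1, 2, 3, 6], [4, 8, 9], [5], [7]].

So P = [[1, 2, 5, 9], [3, 7, 8], [4], [6]], Q = [[1, 2, 3, 6], [4, 8, 9], [5], [7]].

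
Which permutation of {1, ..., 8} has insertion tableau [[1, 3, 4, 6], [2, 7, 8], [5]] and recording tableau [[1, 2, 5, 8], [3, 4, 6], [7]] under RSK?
Reverse RSK: for i = n, n-1, ..., 1, locate i in Q, remove the corresponding corner cell from P, and reverse-bump its entry up through P; the value ejected from row 1 is w(i).

So w = 5 7 2 3 8 4 1 6.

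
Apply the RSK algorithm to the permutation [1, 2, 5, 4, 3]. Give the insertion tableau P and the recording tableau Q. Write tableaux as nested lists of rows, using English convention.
P = [[1, 2, 3], [4], [5]], Q = [[1, 2, 3], [4], [5]]

Insert each entry of the permutation into P by Schensted row insertion, recording in Q the position of each new cell.

Insert 1: appended to row 1. P = [[1]], Q = [[1]].
Insert 2: appended to row 1. P = [[1, 2]], Q = [[1, 2]].
Insert 5: appended to row 1. P = [[1, 2, 5]], Q = [[1, 2, 3]].
Insert 4: 4 bumps 5 from row 1; 5 starts row 2. P = [[1, 2, 4], [5]], Q = [[1, 2, 3], [4]].
Insert 3: 3 bumps 4 from row 1; 4 bumps 5 from row 2; 5 starts row 3. P = [[1, 2, 3], [4], [5]], Q = [[1, 2, 3], [4], [5]].

So P = [[1, 2, 3], [4], [5]], Q = [[1, 2, 3], [4], [5]].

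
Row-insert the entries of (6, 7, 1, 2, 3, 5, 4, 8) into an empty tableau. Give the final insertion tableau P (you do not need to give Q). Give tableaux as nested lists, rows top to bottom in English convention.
After inserting 6: P = [[6]].
After inserting 7: P = [[6, 7]].
After inserting 1: P = [[1, 7], [6]].
After inserting 2: P = [[1, 2], [6, 7]].
After inserting 3: P = [[1, 2, 3], [6, 7]].
After inserting 5: P = [[1, 2, 3, 5], [6, 7]].
After inserting 4: P = [[1, 2, 3, 4], [5, 7], [6]].
After inserting 8: P = [[1, 2, 3, 4, 8], [5, 7], [6]].

So P = [[1, 2, 3, 4, 8], [5, 7], [6]].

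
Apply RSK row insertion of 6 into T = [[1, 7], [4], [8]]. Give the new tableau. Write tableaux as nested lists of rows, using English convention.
[[1, 6], [4, 7], [8]]

In row 1, 6 replaces 7 (the leftmost entry greater than 6); 7 is bumped to row 2. 7 is appended to row 2. The new tableau is [[1, 6], [4, 7], [8]].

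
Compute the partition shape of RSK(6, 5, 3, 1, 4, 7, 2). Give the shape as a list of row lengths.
[3, 2, 1, 1]

Row-insert each entry into an empty tableau.

After inserting 6: P = [[6]].
After inserting 5: P = [[5], [6]].
After inserting 3: P = [[3], [5], [6]].
After inserting 1: P = [[1], [3], [5], [6]].
After inserting 4: P = [[1, 4], [3], [5], [6]].
After inserting 7: P = [[1, 4, 7], [3], [5], [6]].
After inserting 2: P = [[1, 2, 7], [3, 4], [5], [6]].

The final insertion tableau P = [[1, 2, 7], [3, 4], [5], [6]] has shape [3, 2, 1, 1].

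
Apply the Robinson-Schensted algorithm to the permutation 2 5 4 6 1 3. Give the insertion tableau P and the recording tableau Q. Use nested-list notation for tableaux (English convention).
P = [[1, 3, 6], [2, 4], [5]], Q = [[1, 2, 4], [3, 6], [5]]

Insert each entry of the permutation into P by Schensted row insertion, recording in Q the position of each new cell.

Insert 2: appended to row 1. P = [[2]].
Insert 5: appended to row 1. P = [[2, 5]].
Insert 4: 4 bumps 5 from row 1; 5 starts row 2. P = [[2, 4], [5]].
Insert 6: appended to row 1. P = [[2, 4, 6], [5]].
Insert 1: 1 bumps 2 from row 1; 2 bumps 5 from row 2; 5 starts row 3. P = [[1, 4, 6], [2], [5]].
Insert 3: 3 bumps 4 from row 1; 4 appends to row 2. P = [[1, 3, 6], [2, 4], [5]].

So P = [[1, 3, 6], [2, 4], [5]], Q = [[1, 2, 4], [3, 6], [5]].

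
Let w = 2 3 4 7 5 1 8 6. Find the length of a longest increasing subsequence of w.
5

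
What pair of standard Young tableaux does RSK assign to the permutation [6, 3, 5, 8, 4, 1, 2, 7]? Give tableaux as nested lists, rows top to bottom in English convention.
Insert each entry of the permutation into P by Schensted row insertion, recording in Q the position of each new cell.

Insert 6: appended to row 1. P = [[6]].
Insert 3: 3 bumps 6 from row 1; 6 starts row 2. P = [[3], [6]].
Insert 5: appended to row 1. P = [[3, 5], [6]].
Insert 8: appended to row 1. P = [[3, 5, 8], [6]].
Insert 4: 4 bumps 5 from row 1; 5 bumps 6 from row 2; 6 starts row 3. P = [[3, 4, 8], [5], [6]].
Insert 1: 1 bumps 3 from row 1; 3 bumps 5 from row 2; 5 bumps 6 from row 3; 6 starts row 4. P = [[1, 4, 8], [3], [5], [6]].
Insert 2: 2 bumps 4 from row 1; 4 appends to row 2. P = [[1, 2, 8], [3, 4], [5], [6]].
Insert 7: 7 bumps 8 from row 1; 8 appends to row 2. P = [[1, 2, 7], [3, 4, 8], [5], [6]].

So P = [[1, 2, 7], [3, 4, 8], [5], [6]], Q = [[1, 3, 4], [2, 7, 8], [5], [6]].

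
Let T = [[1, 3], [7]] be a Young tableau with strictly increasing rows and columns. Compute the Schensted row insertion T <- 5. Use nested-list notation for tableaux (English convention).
5 is larger than every entry of row 1, so it is appended to row 1. The new tableau is [[1, 3, 5], [7]].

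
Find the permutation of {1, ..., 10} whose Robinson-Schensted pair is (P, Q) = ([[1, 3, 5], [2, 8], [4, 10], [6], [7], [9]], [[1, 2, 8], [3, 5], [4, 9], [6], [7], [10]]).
Reverse RSK: for i = n, n-1, ..., 1, locate i in Q, remove the corresponding corner cell from P, and reverse-bump its entry up through P; the value ejected from row 1 is w(i).

So w = 9 10 7 2 6 4 3 8 5 1.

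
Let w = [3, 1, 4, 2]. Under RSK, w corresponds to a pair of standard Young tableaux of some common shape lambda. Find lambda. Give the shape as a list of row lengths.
[2, 2]

Row-insert each entry into an empty tableau.

After inserting 3: P = [[3]].
After inserting 1: P = [[1], [3]].
After inserting 4: P = [[1, 4], [3]].
After inserting 2: P = [[1, 2], [3, 4]].

The final insertion tableau P = [[1, 2], [3, 4]] has shape [2, 2].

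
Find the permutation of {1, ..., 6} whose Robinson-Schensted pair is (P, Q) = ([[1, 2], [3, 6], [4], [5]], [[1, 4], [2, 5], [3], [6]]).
Reverse RSK: for i = n, n-1, ..., 1, locate i in Q, remove the corresponding corner cell from P, and reverse-bump its entry up through P; the value ejected from row 1 is w(i).

So w = 5 4 1 6 3 2.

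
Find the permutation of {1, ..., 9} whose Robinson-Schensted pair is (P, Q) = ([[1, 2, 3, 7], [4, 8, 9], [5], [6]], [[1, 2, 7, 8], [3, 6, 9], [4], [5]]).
Reverse the RSK construction: for i from n down to 1, find the cell of Q containing i, remove the entry at that cell from P, and reverse-bump it up through P; the value ejected from row 1 is w(i).

Step i=9: Q has 9 at row 2, column 3; remove 9 from row 2 of P and reverse-bump: 9 enters row 1 and ejects 7. So w(9) = 7. P is now [[1, 2, 3, 9], [4, 8], [5], [6]].
Step i=8: Q has 8 at row 1, column 4; remove that cell from P, ejecting 9. So w(8) = 9. P is now [[1, 2, 3], [4, 8], [5], [6]].
Step i=7: Q has 7 at row 1, column 3; remove that cell from P, ejecting 3. So w(7) = 3. P is now [[1, 2], [4, 8], [5], [6]].
Step i=6: Q has 6 at row 2, column 2; remove 8 from row 2 of P and reverse-bump: 8 enters row 1 and ejects 2. So w(6) = 2. P is now [[1, 8], [4], [5], [6]].
Step i=5: Q has 5 at row 4, column 1; remove 6 from row 4 of P and reverse-bump: 6 enters row 3 and ejects 5; 5 enters row 2 and ejects 4; 4 enters row 1 and ejects 1. So w(5) = 1. P is now [[4, 8], [5], [6]].
Step i=4: Q has 4 at row 3, column 1; remove 6 from row 3 of P and reverse-bump: 6 enters row 2 and ejects 5; 5 enters row 1 and ejects 4. So w(4) = 4. P is now [[5, 8], [6]].
Step i=3: Q has 3 at row 2, column 1; remove 6 from row 2 of P and reverse-bump: 6 enters row 1 and ejects 5. So w(3) = 5. P is now [[6, 8]].
Step i=2: Q has 2 at row 1, column 2; remove that cell from P, ejecting 8. So w(2) = 8. P is now [[6]].
Step i=1: Q has 1 at row 1, column 1; remove that cell from P, ejecting 6. So w(1) = 6. P is now [].

So w = 6 8 5 4 1 2 3 9 7.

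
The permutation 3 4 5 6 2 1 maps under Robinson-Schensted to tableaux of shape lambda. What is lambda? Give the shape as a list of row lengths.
[4, 1, 1]

Row-insert each entry into an empty tableau.

After inserting 3: P = [[3]].
After inserting 4: P = [[3, 4]].
After inserting 5: P = [[3, 4, 5]].
After inserting 6: P = [[3, 4, 5, 6]].
After inserting 2: P = [[2, 4, 5, 6], [3]].
After inserting 1: P = [[1, 4, 5, 6], [2], [3]].

The final insertion tableau P = [[1, 4, 5, 6], [2], [3]] has shape [4, 1, 1].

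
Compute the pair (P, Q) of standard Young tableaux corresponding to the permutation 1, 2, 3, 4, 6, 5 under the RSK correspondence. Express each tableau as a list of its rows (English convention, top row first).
P = [[1, 2, 3, 4, 5], [6]], Q = [[1, 2, 3, 4, 5], [6]]

Insert each entry of the permutation into P by Schensted row insertion, recording in Q the position of each new cell.

Insert 1: appended to row 1. P = [[1]], Q = [[1]].
Insert 2: appended to row 1. P = [[1, 2]], Q = [[1, 2]].
Insert 3: appended to row 1. P = [[1, 2, 3]], Q = [[1, 2, 3]].
Insert 4: appended to row 1. P = [[1, 2, 3, 4]], Q = [[1, 2, 3, 4]].
Insert 6: appended to row 1. P = [[1, 2, 3, 4, 6]], Q = [[1, 2, 3, 4, 5]].
Insert 5: 5 bumps 6 from row 1; 6 starts row 2. P = [[1, 2, 3, 4, 5], [6]], Q = [[1, 2, 3, 4, 5], [6]].

So P = [[1, 2, 3, 4, 5], [6]], Q = [[1, 2, 3, 4, 5], [6]].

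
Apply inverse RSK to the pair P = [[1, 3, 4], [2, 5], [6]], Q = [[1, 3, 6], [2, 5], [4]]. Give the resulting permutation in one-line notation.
Reverse the RSK construction: for i from n down to 1, find the cell of Q containing i, remove the entry at that cell from P, and reverse-bump it up through P; the value ejected from row 1 is w(i).

Step i=6: Q has 6 at row 1, column 3; remove that cell from P, ejecting 4. So w(6) = 4. P is now [[1, 3], [2, 5], [6]].
Step i=5: Q has 5 at row 2, column 2; remove 5 from row 2 of P and reverse-bump: 5 enters row 1 and ejects 3. So w(5) = 3. P is now [[1, 5], [2], [6]].
Step i=4: Q has 4 at row 3, column 1; remove 6 from row 3 of P and reverse-bump: 6 enters row 2 and ejects 2; 2 enters row 1 and ejects 1. So w(4) = 1. P is now [[2, 5], [6]].
Step i=3: Q has 3 at row 1, column 2; remove that cell from P, ejecting 5. So w(3) = 5. P is now [[2], [6]].
Step i=2: Q has 2 at row 2, column 1; remove 6 from row 2 of P and reverse-bump: 6 enters row 1 and ejects 2. So w(2) = 2. P is now [[6]].
Step i=1: Q has 1 at row 1, column 1; remove that cell from P, ejecting 6. So w(1) = 6. P is now [].

So w = 6 2 5 1 3 4.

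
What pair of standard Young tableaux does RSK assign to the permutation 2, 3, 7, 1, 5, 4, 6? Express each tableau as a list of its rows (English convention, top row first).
Insert each entry of the permutation into P by Schensted row insertion, recording in Q the position of each new cell.

After inserting 2: P = [[2]].
After inserting 3: P = [[2, 3]].
After inserting 7: P = [[2, 3, 7]].
After inserting 1: P = [[1, 3, 7], [2]].
After inserting 5: P = [[1, 3, 5], [2, 7]].
After inserting 4: P = [[1, 3, 4], [2, 5], [7]].
After inserting 6: P = [[1, 3, 4, 6], [2, 5], [7]].

So P = [[1, 3, 4, 6], [2, 5], [7]], Q = [[1, 2, 3, 7], [4, 5], [6]].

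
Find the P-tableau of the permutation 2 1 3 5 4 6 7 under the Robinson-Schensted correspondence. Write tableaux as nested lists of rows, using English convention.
P = [[1, 3, 4, 6, 7], [2, 5]]

Insert 2: appended to row 1. P = [[2]].
Insert 1: 1 bumps 2 from row 1; 2 starts row 2. P = [[1], [2]].
Insert 3: appended to row 1. P = [[1, 3], [2]].
Insert 5: appended to row 1. P = [[1, 3, 5], [2]].
Insert 4: 4 bumps 5 from row 1; 5 appends to row 2. P = [[1, 3, 4], [2, 5]].
Insert 6: appended to row 1. P = [[1, 3, 4, 6], [2, 5]].
Insert 7: appended to row 1. P = [[1, 3, 4, 6, 7], [2, 5]].

So P = [[1, 3, 4, 6, 7], [2, 5]].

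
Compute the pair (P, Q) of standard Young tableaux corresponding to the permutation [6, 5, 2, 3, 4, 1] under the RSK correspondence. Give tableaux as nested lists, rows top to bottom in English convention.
P = [[1, 3, 4], [2], [5], [6]], Q = [[1, 4, 5], [2], [3], [6]]

Insert each entry of the permutation into P by Schensted row insertion, recording in Q the position of each new cell.

Insert 6: appended to row 1. P = [[6]].
Insert 5: 5 bumps 6 from row 1; 6 starts row 2. P = [[5], [6]].
Insert 2: 2 bumps 5 from row 1; 5 bumps 6 from row 2; 6 starts row 3. P = [[2], [5], [6]].
Insert 3: appended to row 1. P = [[2, 3], [5], [6]].
Insert 4: appended to row 1. P = [[2, 3, 4], [5], [6]].
Insert 1: 1 bumps 2 from row 1; 2 bumps 5 from row 2; 5 bumps 6 from row 3; 6 starts row 4. P = [[1, 3, 4], [2], [5], [6]].

So P = [[1, 3, 4], [2], [5], [6]], Q = [[1, 4, 5], [2], [3], [6]].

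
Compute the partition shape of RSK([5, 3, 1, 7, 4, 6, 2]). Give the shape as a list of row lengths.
[3, 2, 2]

Row-insert each entry into an empty tableau.

After inserting 5: P = [[5]].
After inserting 3: P = [[3], [5]].
After inserting 1: P = [[1], [3], [5]].
After inserting 7: P = [[1, 7], [3], [5]].
After inserting 4: P = [[1, 4], [3, 7], [5]].
After inserting 6: P = [[1, 4, 6], [3, 7], [5]].
After inserting 2: P = [[1, 2, 6], [3, 4], [5, 7]].

The final insertion tableau P = [[1, 2, 6], [3, 4], [5, 7]] has shape [3, 2, 2].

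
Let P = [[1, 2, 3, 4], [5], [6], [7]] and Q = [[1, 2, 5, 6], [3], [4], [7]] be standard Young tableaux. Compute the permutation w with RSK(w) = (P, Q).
Reverse the RSK construction: for i from n down to 1, find the cell of Q containing i, remove the entry at that cell from P, and reverse-bump it up through P; the value ejected from row 1 is w(i).

Step i=7: Q has 7 at row 4, column 1; remove 7 from row 4 of P and reverse-bump: 7 enters row 3 and ejects 6; 6 enters row 2 and ejects 5; 5 enters row 1 and ejects 4. So w(7) = 4. P is now [[1, 2, 3, 5], [6], [7]].
Step i=6: Q has 6 at row 1, column 4; remove that cell from P, ejecting 5. So w(6) = 5. P is now [[1, 2, 3], [6], [7]].
Step i=5: Q has 5 at row 1, column 3; remove that cell from P, ejecting 3. So w(5) = 3. P is now [[1, 2], [6], [7]].
Step i=4: Q has 4 at row 3, column 1; remove 7 from row 3 of P and reverse-bump: 7 enters row 2 and ejects 6; 6 enters row 1 and ejects 2. So w(4) = 2. P is now [[1, 6], [7]].
Step i=3: Q has 3 at row 2, column 1; remove 7 from row 2 of P and reverse-bump: 7 enters row 1 and ejects 6. So w(3) = 6. P is now [[1, 7]].
Step i=2: Q has 2 at row 1, column 2; remove that cell from P, ejecting 7. So w(2) = 7. P is now [[1]].
Step i=1: Q has 1 at row 1, column 1; remove that cell from P, ejecting 1. So w(1) = 1. P is now [].

So w = 1 7 6 2 3 5 4.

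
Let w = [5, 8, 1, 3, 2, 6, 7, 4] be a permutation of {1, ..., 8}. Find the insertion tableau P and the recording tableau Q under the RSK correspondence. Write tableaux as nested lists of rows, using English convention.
P = [[1, 2, 4, 7], [3, 6], [5, 8]], Q = [[1, 2, 6, 7], [3, 4], [5, 8]]

Insert each entry of the permutation into P by Schensted row insertion, recording in Q the position of each new cell.

Insert 5: appended to row 1. P = [[5]], Q = [[1]].
Insert 8: appended to row 1. P = [[5, 8]], Q = [[1, 2]].
Insert 1: 1 bumps 5 from row 1; 5 starts row 2. P = [[1, 8], [5]], Q = [[1, 2], [3]].
Insert 3: 3 bumps 8 from row 1; 8 appends to row 2. P = [[1, 3], [5, 8]], Q = [[1, 2], [3, 4]].
Insert 2: 2 bumps 3 from row 1; 3 bumps 5 from row 2; 5 starts row 3. P = [[1, 2], [3, 8], [5]], Q = [[1, 2], [3, 4], [5]].
Insert 6: appended to row 1. P = [[1, 2, 6], [3, 8], [5]], Q = [[1, 2, 6], [3, 4], [5]].
Insert 7: appended to row 1. P = [[1, 2, 6, 7], [3, 8], [5]], Q = [[1, 2, 6, 7], [3, 4], [5]].
Insert 4: 4 bumps 6 from row 1; 6 bumps 8 from row 2; 8 appends to row 3. P = [[1, 2, 4, 7], [3, 6], [5, 8]], Q = [[1, 2, 6, 7], [3, 4], [5, 8]].

So P = [[1, 2, 4, 7], [3, 6], [5, 8]], Q = [[1, 2, 6, 7], [3, 4], [5, 8]].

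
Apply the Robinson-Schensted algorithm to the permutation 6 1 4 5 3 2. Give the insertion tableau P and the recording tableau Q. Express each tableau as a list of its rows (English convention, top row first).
P = [[1, 2, 5], [3], [4], [6]], Q = [[1, 3, 4], [2], [5], [6]]

Insert each entry of the permutation into P by Schensted row insertion, recording in Q the position of each new cell.

Insert 6: appended to row 1. P = [[6]].
Insert 1: 1 bumps 6 from row 1; 6 starts row 2. P = [[1], [6]].
Insert 4: appended to row 1. P = [[1, 4], [6]].
Insert 5: appended to row 1. P = [[1, 4, 5], [6]].
Insert 3: 3 bumps 4 from row 1; 4 bumps 6 from row 2; 6 starts row 3. P = [[1, 3, 5], [4], [6]].
Insert 2: 2 bumps 3 from row 1; 3 bumps 4 from row 2; 4 bumps 6 from row 3; 6 starts row 4. P = [[1, 2, 5], [3], [4], [6]].

So P = [[1, 2, 5], [3], [4], [6]], Q = [[1, 3, 4], [2], [5], [6]].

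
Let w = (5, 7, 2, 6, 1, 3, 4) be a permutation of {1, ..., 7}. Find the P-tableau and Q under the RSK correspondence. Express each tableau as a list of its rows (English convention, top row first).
Insert each entry of the permutation into P by Schensted row insertion, recording in Q the position of each new cell.

Insert 5: appended to row 1. P = [[5]].
Insert 7: appended to row 1. P = [[5, 7]].
Insert 2: 2 bumps 5 from row 1; 5 starts row 2. P = [[2, 7], [5]].
Insert 6: 6 bumps 7 from row 1; 7 appends to row 2. P = [[2, 6], [5, 7]].
Insert 1: 1 bumps 2 from row 1; 2 bumps 5 from row 2; 5 starts row 3. P = [[1, 6], [2, 7], [5]].
Insert 3: 3 bumps 6 from row 1; 6 bumps 7 from row 2; 7 appends to row 3. P = [[1, 3], [2, 6], [5, 7]].
Insert 4: appended to row 1. P = [[1, 3, 4], [2, 6], [5, 7]].

So P = [[1, 3, 4], [2, 6], [5, 7]], Q = [[1, 2, 7], [3, 4], [5, 6]].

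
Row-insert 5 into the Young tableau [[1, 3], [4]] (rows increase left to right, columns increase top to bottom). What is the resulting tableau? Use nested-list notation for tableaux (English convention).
[[1, 3, 5], [4]]

5 is larger than every entry of row 1, so it is appended to row 1. The new tableau is [[1, 3, 5], [4]].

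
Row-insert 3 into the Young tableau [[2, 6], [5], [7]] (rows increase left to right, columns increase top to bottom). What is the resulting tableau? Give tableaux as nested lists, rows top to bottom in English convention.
[[2, 3], [5, 6], [7]]

In row 1, 3 replaces 6 (the leftmost entry greater than 3); 6 is bumped to row 2. 6 is appended to row 2. The new tableau is [[2, 3], [5, 6], [7]].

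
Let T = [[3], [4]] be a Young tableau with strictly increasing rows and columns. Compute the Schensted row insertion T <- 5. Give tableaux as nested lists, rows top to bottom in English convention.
5 is larger than every entry of row 1, so it is appended to row 1. The new tableau is [[3, 5], [4]].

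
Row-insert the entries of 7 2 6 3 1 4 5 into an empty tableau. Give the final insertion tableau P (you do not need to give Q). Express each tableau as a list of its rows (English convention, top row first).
P = [[1, 3, 4, 5], [2], [6], [7]]

Insert 7: appended to row 1. P = [[7]].
Insert 2: 2 bumps 7 from row 1; 7 starts row 2. P = [[2], [7]].
Insert 6: appended to row 1. P = [[2, 6], [7]].
Insert 3: 3 bumps 6 from row 1; 6 bumps 7 from row 2; 7 starts row 3. P = [[2, 3], [6], [7]].
Insert 1: 1 bumps 2 from row 1; 2 bumps 6 from row 2; 6 bumps 7 from row 3; 7 starts row 4. P = [[1, 3], [2], [6], [7]].
Insert 4: appended to row 1. P = [[1, 3, 4], [2], [6], [7]].
Insert 5: appended to row 1. P = [[1, 3, 4, 5], [2], [6], [7]].

So P = [[1, 3, 4, 5], [2], [6], [7]].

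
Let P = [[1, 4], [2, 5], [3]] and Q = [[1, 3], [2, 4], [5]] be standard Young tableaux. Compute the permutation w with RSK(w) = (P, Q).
Reverse RSK: for i = n, n-1, ..., 1, locate i in Q, remove the corresponding corner cell from P, and reverse-bump its entry up through P; the value ejected from row 1 is w(i).

So w = 3 2 5 4 1.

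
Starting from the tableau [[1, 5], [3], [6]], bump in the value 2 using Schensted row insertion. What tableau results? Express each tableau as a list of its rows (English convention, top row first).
[[1, 2], [3, 5], [6]]

In row 1, 2 replaces 5 (the leftmost entry greater than 2); 5 is bumped to row 2. 5 is appended to row 2. The new tableau is [[1, 2], [3, 5], [6]].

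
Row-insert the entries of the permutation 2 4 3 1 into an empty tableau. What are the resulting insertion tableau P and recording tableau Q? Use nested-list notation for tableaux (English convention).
P = [[1, 3], [2], [4]], Q = [[1, 2], [3], [4]]

Insert each entry of the permutation into P by Schensted row insertion, recording in Q the position of each new cell.

Insert 2: appended to row 1. P = [[2]], Q = [[1]].
Insert 4: appended to row 1. P = [[2, 4]], Q = [[1, 2]].
Insert 3: 3 bumps 4 from row 1; 4 starts row 2. P = [[2, 3], [4]], Q = [[1, 2], [3]].
Insert 1: 1 bumps 2 from row 1; 2 bumps 4 from row 2; 4 starts row 3. P = [[1, 3], [2], [4]], Q = [[1, 2], [3], [4]].

So P = [[1, 3], [2], [4]], Q = [[1, 2], [3], [4]].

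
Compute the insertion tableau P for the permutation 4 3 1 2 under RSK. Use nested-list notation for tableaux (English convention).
Insert 4: appended to row 1. P = [[4]].
Insert 3: 3 bumps 4 from row 1; 4 starts row 2. P = [[3], [4]].
Insert 1: 1 bumps 3 from row 1; 3 bumps 4 from row 2; 4 starts row 3. P = [[1], [3], [4]].
Insert 2: appended to row 1. P = [[1, 2], [3], [4]].

So P = [[1, 2], [3], [4]].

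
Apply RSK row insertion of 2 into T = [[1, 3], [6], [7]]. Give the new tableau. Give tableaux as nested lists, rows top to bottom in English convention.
[[1, 2], [3], [6], [7]]

In row 1, 2 replaces 3 (the leftmost entry greater than 2); 3 is bumped to row 2. In row 2, 3 replaces 6 (the leftmost entry greater than 3); 6 is bumped to row 3. In row 3, 6 replaces 7 (the leftmost entry greater than 6); 7 is bumped to row 4. 7 starts a new row 4. The new tableau is [[1, 2], [3], [6], [7]].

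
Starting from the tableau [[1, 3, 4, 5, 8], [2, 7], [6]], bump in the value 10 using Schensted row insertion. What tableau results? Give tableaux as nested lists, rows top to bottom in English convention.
[[1, 3, 4, 5, 8, 10], [2, 7], [6]]

10 is larger than every entry of row 1, so it is appended to row 1. The new tableau is [[1, 3, 4, 5, 8, 10], [2, 7], [6]].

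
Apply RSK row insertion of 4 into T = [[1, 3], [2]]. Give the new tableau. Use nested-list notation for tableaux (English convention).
[[1, 3, 4], [2]]

4 is larger than every entry of row 1, so it is appended to row 1. The new tableau is [[1, 3, 4], [2]].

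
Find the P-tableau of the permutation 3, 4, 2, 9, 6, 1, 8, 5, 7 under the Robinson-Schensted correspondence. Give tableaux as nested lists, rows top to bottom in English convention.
Insert 3: appended to row 1. P = [[3]].
Insert 4: appended to row 1. P = [[3, 4]].
Insert 2: 2 bumps 3 from row 1; 3 starts row 2. P = [[2, 4], [3]].
Insert 9: appended to row 1. P = [[2, 4, 9], [3]].
Insert 6: 6 bumps 9 from row 1; 9 appends to row 2. P = [[2, 4, 6], [3, 9]].
Insert 1: 1 bumps 2 from row 1; 2 bumps 3 from row 2; 3 starts row 3. P = [[1, 4, 6], [2, 9], [3]].
Insert 8: appended to row 1. P = [[1, 4, 6, 8], [2, 9], [3]].
Insert 5: 5 bumps 6 from row 1; 6 bumps 9 from row 2; 9 appends to row 3. P = [[1, 4, 5, 8], [2, 6], [3, 9]].
Insert 7: 7 bumps 8 from row 1; 8 appends to row 2. P = [[1, 4, 5, 7], [2, 6, 8], [3, 9]].

So P = [[1, 4, 5, 7], [2, 6, 8], [3, 9]].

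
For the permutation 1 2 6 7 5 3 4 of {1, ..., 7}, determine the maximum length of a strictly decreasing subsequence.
3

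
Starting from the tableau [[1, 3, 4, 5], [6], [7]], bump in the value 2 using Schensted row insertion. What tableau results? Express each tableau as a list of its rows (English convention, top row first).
[[1, 2, 4, 5], [3], [6], [7]]

In row 1, 2 replaces 3 (the leftmost entry greater than 2); 3 is bumped to row 2. In row 2, 3 replaces 6 (the leftmost entry greater than 3); 6 is bumped to row 3. In row 3, 6 replaces 7 (the leftmost entry greater than 6); 7 is bumped to row 4. 7 starts a new row 4. The new tableau is [[1, 2, 4, 5], [3], [6], [7]].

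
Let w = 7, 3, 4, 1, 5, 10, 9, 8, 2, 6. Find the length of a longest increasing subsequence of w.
4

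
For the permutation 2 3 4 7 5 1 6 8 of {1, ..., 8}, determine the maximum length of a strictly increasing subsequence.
6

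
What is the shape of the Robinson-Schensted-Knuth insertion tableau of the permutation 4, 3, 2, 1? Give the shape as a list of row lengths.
Row-insert each entry into an empty tableau.

After inserting 4: P = [[4]].
After inserting 3: P = [[3], [4]].
After inserting 2: P = [[2], [3], [4]].
After inserting 1: P = [[1], [2], [3], [4]].

The final insertion tableau P = [[1], [2], [3], [4]] has shape [1, 1, 1, 1].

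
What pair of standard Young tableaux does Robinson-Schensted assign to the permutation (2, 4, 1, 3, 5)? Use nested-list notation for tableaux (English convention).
P = [[1, 3, 5], [2, 4]], Q = [[1, 2, 5], [3, 4]]

Insert each entry of the permutation into P by Schensted row insertion, recording in Q the position of each new cell.

Insert 2: appended to row 1. P = [[2]].
Insert 4: appended to row 1. P = [[2, 4]].
Insert 1: 1 bumps 2 from row 1; 2 starts row 2. P = [[1, 4], [2]].
Insert 3: 3 bumps 4 from row 1; 4 appends to row 2. P = [[1, 3], [2, 4]].
Insert 5: appended to row 1. P = [[1, 3, 5], [2, 4]].

So P = [[1, 3, 5], [2, 4]], Q = [[1, 2, 5], [3, 4]].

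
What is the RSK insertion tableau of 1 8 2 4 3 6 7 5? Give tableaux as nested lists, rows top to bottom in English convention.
P = [[1, 2, 3, 5, 7], [4, 6], [8]]

After inserting 1: P = [[1]].
After inserting 8: P = [[1, 8]].
After inserting 2: P = [[1, 2], [8]].
After inserting 4: P = [[1, 2, 4], [8]].
After inserting 3: P = [[1, 2, 3], [4], [8]].
After inserting 6: P = [[1, 2, 3, 6], [4], [8]].
After inserting 7: P = [[1, 2, 3, 6, 7], [4], [8]].
After inserting 5: P = [[1, 2, 3, 5, 7], [4, 6], [8]].

So P = [[1, 2, 3, 5, 7], [4, 6], [8]].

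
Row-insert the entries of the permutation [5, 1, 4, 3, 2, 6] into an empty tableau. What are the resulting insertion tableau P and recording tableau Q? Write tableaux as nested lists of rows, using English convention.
P = [[1, 2, 6], [3], [4], [5]], Q = [[1, 3, 6], [2], [4], [5]]

Insert each entry of the permutation into P by Schensted row insertion, recording in Q the position of each new cell.

Insert 5: appended to row 1. P = [[5]].
Insert 1: 1 bumps 5 from row 1; 5 starts row 2. P = [[1], [5]].
Insert 4: appended to row 1. P = [[1, 4], [5]].
Insert 3: 3 bumps 4 from row 1; 4 bumps 5 from row 2; 5 starts row 3. P = [[1, 3], [4], [5]].
Insert 2: 2 bumps 3 from row 1; 3 bumps 4 from row 2; 4 bumps 5 from row 3; 5 starts row 4. P = [[1, 2], [3], [4], [5]].
Insert 6: appended to row 1. P = [[1, 2, 6], [3], [4], [5]].

So P = [[1, 2, 6], [3], [4], [5]], Q = [[1, 3, 6], [2], [4], [5]].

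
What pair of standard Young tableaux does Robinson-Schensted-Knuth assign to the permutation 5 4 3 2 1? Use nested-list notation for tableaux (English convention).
P = [[1], [2], [3], [4], [5]], Q = [[1], [2], [3], [4], [5]]

Insert each entry of the permutation into P by Schensted row insertion, recording in Q the position of each new cell.

Insert 5: appended to row 1. P = [[5]].
Insert 4: 4 bumps 5 from row 1; 5 starts row 2. P = [[4], [5]].
Insert 3: 3 bumps 4 from row 1; 4 bumps 5 from row 2; 5 starts row 3. P = [[3], [4], [5]].
Insert 2: 2 bumps 3 from row 1; 3 bumps 4 from row 2; 4 bumps 5 from row 3; 5 starts row 4. P = [[2], [3], [4], [5]].
Insert 1: 1 bumps 2 from row 1; 2 bumps 3 from row 2; 3 bumps 4 from row 3; 4 bumps 5 from row 4; 5 starts row 5. P = [[1], [2], [3], [4], [5]].

So P = [[1], [2], [3], [4], [5]], Q = [[1], [2], [3], [4], [5]].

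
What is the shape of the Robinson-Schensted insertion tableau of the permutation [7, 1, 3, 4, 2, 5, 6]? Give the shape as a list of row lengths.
Row-insert each entry into an empty tableau.

After inserting 7: P = [[7]].
After inserting 1: P = [[1], [7]].
After inserting 3: P = [[1, 3], [7]].
After inserting 4: P = [[1, 3, 4], [7]].
After inserting 2: P = [[1, 2, 4], [3], [7]].
After inserting 5: P = [[1, 2, 4, 5], [3], [7]].
After inserting 6: P = [[1, 2, 4, 5, 6], [3], [7]].

The final insertion tableau P = [[1, 2, 4, 5, 6], [3], [7]] has shape [5, 1, 1].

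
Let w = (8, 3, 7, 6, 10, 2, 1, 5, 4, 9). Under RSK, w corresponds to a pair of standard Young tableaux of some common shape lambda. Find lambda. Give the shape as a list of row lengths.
Row-insert each entry into an empty tableau.

After inserting 8: P = [[8]].
After inserting 3: P = [[3], [8]].
After inserting 7: P = [[3, 7], [8]].
After inserting 6: P = [[3, 6], [7], [8]].
After inserting 10: P = [[3, 6, 10], [7], [8]].
After inserting 2: P = [[2, 6, 10], [3], [7], [8]].
After inserting 1: P = [[1, 6, 10], [2], [3], [7], [8]].
After inserting 5: P = [[1, 5, 10], [2, 6], [3], [7], [8]].
After inserting 4: P = [[1, 4, 10], [2, 5], [3, 6], [7], [8]].
After inserting 9: P = [[1, 4, 9], [2, 5, 10], [3, 6], [7], [8]].

The final insertion tableau P = [[1, 4, 9], [2, 5, 10], [3, 6], [7], [8]] has shape [3, 3, 2, 1, 1].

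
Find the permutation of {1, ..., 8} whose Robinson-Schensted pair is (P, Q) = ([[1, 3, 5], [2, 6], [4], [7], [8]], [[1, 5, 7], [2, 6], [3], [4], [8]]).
Reverse RSK: for i = n, n-1, ..., 1, locate i in Q, remove the corresponding corner cell from P, and reverse-bump its entry up through P; the value ejected from row 1 is w(i).

So w = 8 7 4 2 6 3 5 1.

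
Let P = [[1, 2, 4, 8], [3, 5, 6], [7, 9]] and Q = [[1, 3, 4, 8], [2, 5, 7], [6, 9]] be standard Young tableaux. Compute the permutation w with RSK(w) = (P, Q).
Reverse the RSK construction: for i from n down to 1, find the cell of Q containing i, remove the entry at that cell from P, and reverse-bump it up through P; the value ejected from row 1 is w(i).

Step i=9: Q has 9 at row 3, column 2; remove 9 from row 3 of P and reverse-bump: 9 enters row 2 and ejects 6; 6 enters row 1 and ejects 4. So w(9) = 4. P is now [[1, 2, 6, 8], [3, 5, 9], [7]].
Step i=8: Q has 8 at row 1, column 4; remove that cell from P, ejecting 8. So w(8) = 8. P is now [[1, 2, 6], [3, 5, 9], [7]].
Step i=7: Q has 7 at row 2, column 3; remove 9 from row 2 of P and reverse-bump: 9 enters row 1 and ejects 6. So w(7) = 6. P is now [[1, 2, 9], [3, 5], [7]].
Step i=6: Q has 6 at row 3, column 1; remove 7 from row 3 of P and reverse-bump: 7 enters row 2 and ejects 5; 5 enters row 1 and ejects 2. So w(6) = 2. P is now [[1, 5, 9], [3, 7]].
Step i=5: Q has 5 at row 2, column 2; remove 7 from row 2 of P and reverse-bump: 7 enters row 1 and ejects 5. So w(5) = 5. P is now [[1, 7, 9], [3]].
Step i=4: Q has 4 at row 1, column 3; remove that cell from P, ejecting 9. So w(4) = 9. P is now [[1, 7], [3]].
Step i=3: Q has 3 at row 1, column 2; remove that cell from P, ejecting 7. So w(3) = 7. P is now [[1], [3]].
Step i=2: Q has 2 at row 2, column 1; remove 3 from row 2 of P and reverse-bump: 3 enters row 1 and ejects 1. So w(2) = 1. P is now [[3]].
Step i=1: Q has 1 at row 1, column 1; remove that cell from P, ejecting 3. So w(1) = 3. P is now [].

So w = 3 1 7 9 5 2 6 8 4.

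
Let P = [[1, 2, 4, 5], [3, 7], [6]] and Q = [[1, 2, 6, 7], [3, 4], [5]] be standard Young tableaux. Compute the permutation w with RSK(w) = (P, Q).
6 7 1 3 2 4 5

Reverse the RSK construction: for i from n down to 1, find the cell of Q containing i, remove the entry at that cell from P, and reverse-bump it up through P; the value ejected from row 1 is w(i).

Step i=7: Q has 7 at row 1, column 4; remove that cell from P, ejecting 5. So w(7) = 5. P is now [[1, 2, 4], [3, 7], [6]].
Step i=6: Q has 6 at row 1, column 3; remove that cell from P, ejecting 4. So w(6) = 4. P is now [[1, 2], [3, 7], [6]].
Step i=5: Q has 5 at row 3, column 1; remove 6 from row 3 of P and reverse-bump: 6 enters row 2 and ejects 3; 3 enters row 1 and ejects 2. So w(5) = 2. P is now [[1, 3], [6, 7]].
Step i=4: Q has 4 at row 2, column 2; remove 7 from row 2 of P and reverse-bump: 7 enters row 1 and ejects 3. So w(4) = 3. P is now [[1, 7], [6]].
Step i=3: Q has 3 at row 2, column 1; remove 6 from row 2 of P and reverse-bump: 6 enters row 1 and ejects 1. So w(3) = 1. P is now [[6, 7]].
Step i=2: Q has 2 at row 1, column 2; remove that cell from P, ejecting 7. So w(2) = 7. P is now [[6]].
Step i=1: Q has 1 at row 1, column 1; remove that cell from P, ejecting 6. So w(1) = 6. P is now [].

So w = 6 7 1 3 2 4 5.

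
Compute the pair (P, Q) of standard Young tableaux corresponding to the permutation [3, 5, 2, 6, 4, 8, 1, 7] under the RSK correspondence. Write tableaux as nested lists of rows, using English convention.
P = [[1, 4, 6, 7], [2, 5, 8], [3]], Q = [[1, 2, 4, 6], [3, 5, 8], [7]]

Insert each entry of the permutation into P by Schensted row insertion, recording in Q the position of each new cell.

After inserting 3: P = [[3]].
After inserting 5: P = [[3, 5]].
After inserting 2: P = [[2, 5], [3]].
After inserting 6: P = [[2, 5, 6], [3]].
After inserting 4: P = [[2, 4, 6], [3, 5]].
After inserting 8: P = [[2, 4, 6, 8], [3, 5]].
After inserting 1: P = [[1, 4, 6, 8], [2, 5], [3]].
After inserting 7: P = [[1, 4, 6, 7], [2, 5, 8], [3]].

So P = [[1, 4, 6, 7], [2, 5, 8], [3]], Q = [[1, 2, 4, 6], [3, 5, 8], [7]].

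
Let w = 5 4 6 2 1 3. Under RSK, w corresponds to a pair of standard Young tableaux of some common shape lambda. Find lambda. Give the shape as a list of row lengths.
RSK row insertion gives P = [[1, 3], [2, 6], [4], [5]], which has shape [2, 2, 1, 1].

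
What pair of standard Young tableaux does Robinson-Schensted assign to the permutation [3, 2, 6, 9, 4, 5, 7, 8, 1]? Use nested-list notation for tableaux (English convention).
P = [[1, 4, 5, 7, 8], [2, 6, 9], [3]], Q = [[1, 3, 4, 7, 8], [2, 5, 6], [9]]

Insert each entry of the permutation into P by Schensted row insertion, recording in Q the position of each new cell.

Insert 3: appended to row 1. P = [[3]], Q = [[1]].
Insert 2: 2 bumps 3 from row 1; 3 starts row 2. P = [[2], [3]], Q = [[1], [2]].
Insert 6: appended to row 1. P = [[2, 6], [3]], Q = [[1, 3], [2]].
Insert 9: appended to row 1. P = [[2, 6, 9], [3]], Q = [[1, 3, 4], [2]].
Insert 4: 4 bumps 6 from row 1; 6 appends to row 2. P = [[2, 4, 9], [3, 6]], Q = [[1, 3, 4], [2, 5]].
Insert 5: 5 bumps 9 from row 1; 9 appends to row 2. P = [[2, 4, 5], [3, 6, 9]], Q = [[1, 3, 4], [2, 5, 6]].
Insert 7: appended to row 1. P = [[2, 4, 5, 7], [3, 6, 9]], Q = [[1, 3, 4, 7], [2, 5, 6]].
Insert 8: appended to row 1. P = [[2, 4, 5, 7, 8], [3, 6, 9]], Q = [[1, 3, 4, 7, 8], [2, 5, 6]].
Insert 1: 1 bumps 2 from row 1; 2 bumps 3 from row 2; 3 starts row 3. P = [[1, 4, 5, 7, 8], [2, 6, 9], [3]], Q = [[1, 3, 4, 7, 8], [2, 5, 6], [9]].

So P = [[1, 4, 5, 7, 8], [2, 6, 9], [3]], Q = [[1, 3, 4, 7, 8], [2, 5, 6], [9]].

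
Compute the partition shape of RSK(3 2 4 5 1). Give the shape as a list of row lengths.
Row-insert each entry into an empty tableau.

After inserting 3: P = [[3]].
After inserting 2: P = [[2], [3]].
After inserting 4: P = [[2, 4], [3]].
After inserting 5: P = [[2, 4, 5], [3]].
After inserting 1: P = [[1, 4, 5], [2], [3]].

The final insertion tableau P = [[1, 4, 5], [2], [3]] has shape [3, 1, 1].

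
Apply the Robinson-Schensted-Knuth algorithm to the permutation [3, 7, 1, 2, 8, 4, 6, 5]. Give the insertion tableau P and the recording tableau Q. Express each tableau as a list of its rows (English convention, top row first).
P = [[1, 2, 4, 5], [3, 6, 8], [7]], Q = [[1, 2, 5, 7], [3, 4, 6], [8]]

Insert each entry of the permutation into P by Schensted row insertion, recording in Q the position of each new cell.

After inserting 3: P = [[3]].
After inserting 7: P = [[3, 7]].
After inserting 1: P = [[1, 7], [3]].
After inserting 2: P = [[1, 2], [3, 7]].
After inserting 8: P = [[1, 2, 8], [3, 7]].
After inserting 4: P = [[1, 2, 4], [3, 7, 8]].
After inserting 6: P = [[1, 2, 4, 6], [3, 7, 8]].
After inserting 5: P = [[1, 2, 4, 5], [3, 6, 8], [7]].

So P = [[1, 2, 4, 5], [3, 6, 8], [7]], Q = [[1, 2, 5, 7], [3, 4, 6], [8]].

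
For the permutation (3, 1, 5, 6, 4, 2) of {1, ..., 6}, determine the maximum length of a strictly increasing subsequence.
3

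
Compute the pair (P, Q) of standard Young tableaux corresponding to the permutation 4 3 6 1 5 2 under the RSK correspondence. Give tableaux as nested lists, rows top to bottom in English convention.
Insert each entry of the permutation into P by Schensted row insertion, recording in Q the position of each new cell.

After inserting 4: P = [[4]].
After inserting 3: P = [[3], [4]].
After inserting 6: P = [[3, 6], [4]].
After inserting 1: P = [[1, 6], [3], [4]].
After inserting 5: P = [[1, 5], [3, 6], [4]].
After inserting 2: P = [[1, 2], [3, 5], [4, 6]].

So P = [[1, 2], [3, 5], [4, 6]], Q = [[1, 3], [2, 5], [4, 6]].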